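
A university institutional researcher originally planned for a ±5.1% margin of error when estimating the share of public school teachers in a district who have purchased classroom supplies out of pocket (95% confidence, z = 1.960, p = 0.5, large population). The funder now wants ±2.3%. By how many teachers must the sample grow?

At ±5.1%: n = 1.960² × 0.2500 / 0.051² ≈ 369.24 → 370.
At ±2.3%: n = 1.960² × 0.2500 / 0.023² ≈ 1815.50 → 1816.
Additional respondents: 1816 − 370 = 1446.

1446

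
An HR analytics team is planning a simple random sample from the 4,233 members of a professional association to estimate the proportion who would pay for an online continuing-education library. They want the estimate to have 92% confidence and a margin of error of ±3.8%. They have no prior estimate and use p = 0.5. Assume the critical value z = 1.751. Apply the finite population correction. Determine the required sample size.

Unadjusted: n₀ = 1.751² × 0.50 × 0.50 / 0.038² ≈ 530.82, so n₀ = 531.
Finite population correction with N = 4,233: n = n₀ / (1 + (n₀−1)/N) = 531 / (1 + 530/4233) = 531 / 1.1252 ≈ 471.91.
Rounding up, n = 472.

472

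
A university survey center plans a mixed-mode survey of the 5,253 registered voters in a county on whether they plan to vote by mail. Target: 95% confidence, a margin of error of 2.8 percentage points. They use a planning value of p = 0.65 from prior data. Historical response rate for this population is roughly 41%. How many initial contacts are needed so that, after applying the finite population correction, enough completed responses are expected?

For 95% confidence, z = 1.960.
Completed interviews needed (unadjusted): n₀ = 1.960² × 0.2275 / 0.028² ≈ 1114.75 → 1115.
FPC for N = 5,253: n = 1115 / (1 + 1114/5253) = 1115 / 1.2121 ≈ 919.91 → 920.
At a 41% response rate, contacts needed = 920 / 0.41 ≈ 2243.90 → 2244.

2244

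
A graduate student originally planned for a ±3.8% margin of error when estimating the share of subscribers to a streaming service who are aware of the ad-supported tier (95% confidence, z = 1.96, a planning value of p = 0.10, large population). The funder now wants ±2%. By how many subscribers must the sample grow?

625

At ±3.8%: n = 1.96² × 0.0900 / 0.038² ≈ 239.43 → 240.
At ±2%: n = 1.96² × 0.0900 / 0.020² ≈ 864.36 → 865.
Additional respondents: 865 − 240 = 625.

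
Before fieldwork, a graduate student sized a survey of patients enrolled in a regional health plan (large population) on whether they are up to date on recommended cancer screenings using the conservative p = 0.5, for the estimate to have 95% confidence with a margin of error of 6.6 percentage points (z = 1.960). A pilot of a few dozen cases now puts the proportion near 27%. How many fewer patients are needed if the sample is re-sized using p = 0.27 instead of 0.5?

47

Conservative (p = 0.5): n = 1.960² × 0.25 / 0.066² ≈ 220.48 → 221.
Using p = 0.27: p(1−p) = 0.1971, so n = 1.960² × 0.1971 / 0.066² ≈ 173.82 → 174.
Reduction: 221 − 174 = 47.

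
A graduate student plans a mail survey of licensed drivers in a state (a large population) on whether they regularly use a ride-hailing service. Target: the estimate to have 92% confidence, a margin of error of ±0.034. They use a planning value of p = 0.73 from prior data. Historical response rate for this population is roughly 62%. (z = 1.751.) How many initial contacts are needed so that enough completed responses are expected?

Completed interviews needed: n₀ = 1.751² × 0.1971 / 0.034² ≈ 522.76 → 523.
At a 62% response rate, contacts needed = 523 / 0.62 ≈ 843.55 → 844.

844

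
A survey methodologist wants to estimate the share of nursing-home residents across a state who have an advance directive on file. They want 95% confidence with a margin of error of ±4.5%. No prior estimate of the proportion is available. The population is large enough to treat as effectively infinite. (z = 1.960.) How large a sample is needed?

With no prior estimate, use p = 0.5, giving p(1−p) = 0.25.
n = z²·p(1−p)/E² = 1.960² × 0.2500 / 0.045² = 3.8416 × 0.2500 / 0.002025 ≈ 474.27.
Rounding up gives n = 475.

475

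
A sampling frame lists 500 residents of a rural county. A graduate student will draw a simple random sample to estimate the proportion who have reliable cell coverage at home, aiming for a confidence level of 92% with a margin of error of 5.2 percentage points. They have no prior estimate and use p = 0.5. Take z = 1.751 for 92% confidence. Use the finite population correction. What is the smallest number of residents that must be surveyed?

Unadjusted: n₀ = 1.751² × 0.50 × 0.50 / 0.052² ≈ 283.47, so n₀ = 284.
Finite population correction with N = 500: n = n₀ / (1 + (n₀−1)/N) = 284 / (1 + 283/500) = 284 / 1.5660 ≈ 181.35.
Rounding up, n = 182.

182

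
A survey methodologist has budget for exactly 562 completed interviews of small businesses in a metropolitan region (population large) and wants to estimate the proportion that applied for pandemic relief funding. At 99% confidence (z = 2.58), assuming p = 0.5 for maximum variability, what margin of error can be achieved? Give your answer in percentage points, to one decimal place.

SE(p̂) = √[p(1−p)/n] = √[0.2500/562] = 0.02109.
E = z × SE = 2.58 × 0.02109 = 0.05442, or 5.4 percentage points.

5.4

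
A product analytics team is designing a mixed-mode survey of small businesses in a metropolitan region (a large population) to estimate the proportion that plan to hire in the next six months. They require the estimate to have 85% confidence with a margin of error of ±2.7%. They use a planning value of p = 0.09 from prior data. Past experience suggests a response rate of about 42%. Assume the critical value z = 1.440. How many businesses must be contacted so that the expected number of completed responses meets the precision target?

555

Completed interviews needed: n₀ = 1.440² × 0.0819 / 0.027² ≈ 232.96 → 233.
At a 42% response rate, contacts needed = 233 / 0.42 ≈ 554.76 → 555.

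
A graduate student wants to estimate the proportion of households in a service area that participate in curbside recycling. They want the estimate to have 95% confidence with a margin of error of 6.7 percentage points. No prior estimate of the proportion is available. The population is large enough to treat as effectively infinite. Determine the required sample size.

For 95% confidence, z = 1.960.
With no prior estimate, use p = 0.5, giving p(1−p) = 0.25.
n = z²·p(1−p)/E² = 1.960² × 0.2500 / 0.067² = 3.8416 × 0.2500 / 0.004489 ≈ 213.95.
Rounding up gives n = 214.

214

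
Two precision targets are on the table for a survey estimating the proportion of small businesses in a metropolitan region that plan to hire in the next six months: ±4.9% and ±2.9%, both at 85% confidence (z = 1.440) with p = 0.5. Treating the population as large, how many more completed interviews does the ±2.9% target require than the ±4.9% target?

At ±4.9%: n = 1.440² × 0.2500 / 0.049² ≈ 215.91 → 216.
At ±2.9%: n = 1.440² × 0.2500 / 0.029² ≈ 616.41 → 617.
Additional respondents: 617 − 216 = 401.

401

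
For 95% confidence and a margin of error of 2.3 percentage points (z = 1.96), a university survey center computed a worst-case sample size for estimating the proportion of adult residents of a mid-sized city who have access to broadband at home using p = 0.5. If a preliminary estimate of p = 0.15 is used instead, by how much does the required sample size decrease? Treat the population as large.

Conservative (p = 0.5): n = 1.96² × 0.25 / 0.023² ≈ 1815.50 → 1816.
Using p = 0.15: p(1−p) = 0.1275, so n = 1.96² × 0.1275 / 0.023² ≈ 925.91 → 926.
Reduction: 1816 − 926 = 890.

890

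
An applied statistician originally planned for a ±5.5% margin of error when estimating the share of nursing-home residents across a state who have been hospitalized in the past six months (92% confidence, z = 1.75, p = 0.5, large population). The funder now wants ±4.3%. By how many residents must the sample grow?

161

At ±5.5%: n = 1.75² × 0.2500 / 0.055² ≈ 253.10 → 254.
At ±4.3%: n = 1.75² × 0.2500 / 0.043² ≈ 414.08 → 415.
Additional respondents: 415 − 254 = 161.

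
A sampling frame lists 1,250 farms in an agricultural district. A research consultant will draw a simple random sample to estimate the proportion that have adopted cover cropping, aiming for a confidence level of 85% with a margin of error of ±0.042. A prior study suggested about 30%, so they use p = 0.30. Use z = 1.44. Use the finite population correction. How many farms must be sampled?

207

Unadjusted: n₀ = 1.44² × 0.30 × 0.70 / 0.042² ≈ 246.86, so n₀ = 247.
Finite population correction with N = 1,250: n = n₀ / (1 + (n₀−1)/N) = 247 / (1 + 246/1250) = 247 / 1.1968 ≈ 206.38.
Rounding up, n = 207.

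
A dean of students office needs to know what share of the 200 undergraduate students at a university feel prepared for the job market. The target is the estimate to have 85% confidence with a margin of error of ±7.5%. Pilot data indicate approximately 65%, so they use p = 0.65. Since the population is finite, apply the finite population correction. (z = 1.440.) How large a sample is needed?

Unadjusted: n₀ = 1.440² × 0.65 × 0.35 / 0.075² ≈ 83.87, so n₀ = 84.
Finite population correction with N = 200: n = n₀ / (1 + (n₀−1)/N) = 84 / (1 + 83/200) = 84 / 1.4150 ≈ 59.36.
Rounding up, n = 60.

60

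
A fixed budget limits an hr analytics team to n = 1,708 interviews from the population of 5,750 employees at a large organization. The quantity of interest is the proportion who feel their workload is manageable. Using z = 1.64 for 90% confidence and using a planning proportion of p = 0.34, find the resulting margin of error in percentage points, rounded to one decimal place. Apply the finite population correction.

Finite-population factor: (N−n)/(N−1) = (5750−1708)/(5750−1) = 0.7031.
SE(p̂) = √[p(1−p)/n · (N−n)/(N−1)] = √[0.2244/1708 × 0.7031] = 0.00961.
E = z × SE = 1.64 × 0.00961 = 0.01576 ≈ 1.6 percentage points.

1.6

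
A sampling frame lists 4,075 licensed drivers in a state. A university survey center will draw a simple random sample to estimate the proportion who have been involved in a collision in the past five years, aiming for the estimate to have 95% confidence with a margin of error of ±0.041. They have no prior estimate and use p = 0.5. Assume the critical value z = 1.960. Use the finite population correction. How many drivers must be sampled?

502

Unadjusted: n₀ = 1.960² × 0.50 × 0.50 / 0.041² ≈ 571.33, so n₀ = 572.
Finite population correction with N = 4,075: n = n₀ / (1 + (n₀−1)/N) = 572 / (1 + 571/4075) = 572 / 1.1401 ≈ 501.70.
Rounding up, n = 502.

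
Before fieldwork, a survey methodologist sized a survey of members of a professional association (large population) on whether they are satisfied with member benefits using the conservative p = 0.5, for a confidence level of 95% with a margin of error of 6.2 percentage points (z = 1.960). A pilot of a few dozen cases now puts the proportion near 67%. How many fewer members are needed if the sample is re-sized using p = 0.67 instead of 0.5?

Conservative (p = 0.5): n = 1.960² × 0.25 / 0.062² ≈ 249.84 → 250.
Using p = 0.67: p(1−p) = 0.2211, so n = 1.960² × 0.2211 / 0.062² ≈ 220.96 → 221.
Reduction: 250 − 221 = 29.

29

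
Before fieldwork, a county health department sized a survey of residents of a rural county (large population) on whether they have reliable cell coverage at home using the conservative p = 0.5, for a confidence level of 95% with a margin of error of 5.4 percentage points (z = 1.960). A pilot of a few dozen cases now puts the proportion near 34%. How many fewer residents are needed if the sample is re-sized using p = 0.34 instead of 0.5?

34

Conservative (p = 0.5): n = 1.960² × 0.25 / 0.054² ≈ 329.36 → 330.
Using p = 0.34: p(1−p) = 0.2244, so n = 1.960² × 0.2244 / 0.054² ≈ 295.63 → 296.
Reduction: 330 − 296 = 34.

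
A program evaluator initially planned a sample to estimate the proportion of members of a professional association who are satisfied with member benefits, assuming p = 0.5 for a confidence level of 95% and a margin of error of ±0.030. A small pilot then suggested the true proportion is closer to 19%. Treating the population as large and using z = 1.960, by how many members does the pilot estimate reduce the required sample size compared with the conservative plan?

Conservative (p = 0.5): n = 1.960² × 0.25 / 0.030² ≈ 1067.11 → 1068.
Using p = 0.19: p(1−p) = 0.1539, so n = 1.960² × 0.1539 / 0.030² ≈ 656.91 → 657.
Reduction: 1068 − 657 = 411.

411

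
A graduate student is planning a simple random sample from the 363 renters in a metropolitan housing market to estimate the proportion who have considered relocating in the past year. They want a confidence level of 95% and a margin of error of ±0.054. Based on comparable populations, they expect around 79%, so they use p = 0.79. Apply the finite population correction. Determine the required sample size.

137

For 95% confidence, z = 1.960.
Unadjusted: n₀ = 1.960² × 0.79 × 0.21 / 0.054² ≈ 218.56, so n₀ = 219.
Finite population correction with N = 363: n = n₀ / (1 + (n₀−1)/N) = 219 / (1 + 218/363) = 219 / 1.6006 ≈ 136.83.
Rounding up, n = 137.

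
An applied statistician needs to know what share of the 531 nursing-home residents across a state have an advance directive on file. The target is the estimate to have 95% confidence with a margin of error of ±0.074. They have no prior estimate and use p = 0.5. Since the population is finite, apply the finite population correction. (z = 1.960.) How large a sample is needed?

Unadjusted: n₀ = 1.960² × 0.50 × 0.50 / 0.074² ≈ 175.38, so n₀ = 176.
Finite population correction with N = 531: n = n₀ / (1 + (n₀−1)/N) = 176 / (1 + 175/531) = 176 / 1.3296 ≈ 132.37.
Rounding up, n = 133.

133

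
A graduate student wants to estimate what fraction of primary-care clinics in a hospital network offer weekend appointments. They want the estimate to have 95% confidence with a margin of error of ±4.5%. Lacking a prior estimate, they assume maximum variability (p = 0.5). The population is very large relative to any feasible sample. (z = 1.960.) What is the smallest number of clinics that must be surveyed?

With p = 0.5, p(1−p) = 0.25.
n = z²·p(1−p)/E² = 1.960² × 0.2500 / 0.045² = 3.8416 × 0.2500 / 0.002025 ≈ 474.27.
Rounding up gives n = 475.

475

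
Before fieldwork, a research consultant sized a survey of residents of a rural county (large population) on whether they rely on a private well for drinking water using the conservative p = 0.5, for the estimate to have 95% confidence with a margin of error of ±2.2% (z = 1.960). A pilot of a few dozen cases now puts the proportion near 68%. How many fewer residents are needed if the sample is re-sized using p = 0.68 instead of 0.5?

257

Conservative (p = 0.5): n = 1.960² × 0.25 / 0.022² ≈ 1984.30 → 1985.
Using p = 0.68: p(1−p) = 0.2176, so n = 1.960² × 0.2176 / 0.022² ≈ 1727.13 → 1728.
Reduction: 1985 − 1728 = 257.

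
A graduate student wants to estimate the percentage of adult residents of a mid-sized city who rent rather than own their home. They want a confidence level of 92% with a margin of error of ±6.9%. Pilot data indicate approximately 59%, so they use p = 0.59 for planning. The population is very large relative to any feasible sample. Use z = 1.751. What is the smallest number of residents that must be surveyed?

With p = 0.59, p(1−p) = 0.2419.
n = z²·p(1−p)/E² = 1.751² × 0.2419 / 0.069² = 3.0660 × 0.2419 / 0.004761 ≈ 155.78.
Rounding up gives n = 156.

156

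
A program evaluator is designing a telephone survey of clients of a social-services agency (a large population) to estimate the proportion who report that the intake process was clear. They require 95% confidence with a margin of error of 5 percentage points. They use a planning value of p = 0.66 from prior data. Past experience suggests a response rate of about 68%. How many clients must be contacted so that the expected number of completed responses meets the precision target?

For 95% confidence, z = 1.960.
Completed interviews needed: n₀ = 1.960² × 0.2244 / 0.050² ≈ 344.82 → 345.
At a 68% response rate, contacts needed = 345 / 0.68 ≈ 507.35 → 508.

508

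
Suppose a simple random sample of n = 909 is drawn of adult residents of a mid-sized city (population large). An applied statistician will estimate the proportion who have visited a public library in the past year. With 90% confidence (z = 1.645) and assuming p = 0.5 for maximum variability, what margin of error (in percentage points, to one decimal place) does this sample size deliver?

2.7

SE(p̂) = √[p(1−p)/n] = √[0.2500/909] = 0.01658.
E = z × SE = 1.645 × 0.01658 = 0.02728, or 2.7 percentage points.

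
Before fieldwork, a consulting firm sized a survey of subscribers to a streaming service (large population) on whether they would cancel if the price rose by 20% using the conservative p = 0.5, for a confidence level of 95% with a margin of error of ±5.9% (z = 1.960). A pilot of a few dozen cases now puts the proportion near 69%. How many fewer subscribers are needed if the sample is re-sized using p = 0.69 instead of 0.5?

Conservative (p = 0.5): n = 1.960² × 0.25 / 0.059² ≈ 275.90 → 276.
Using p = 0.69: p(1−p) = 0.2139, so n = 1.960² × 0.2139 / 0.059² ≈ 236.06 → 237.
Reduction: 276 − 237 = 39.

39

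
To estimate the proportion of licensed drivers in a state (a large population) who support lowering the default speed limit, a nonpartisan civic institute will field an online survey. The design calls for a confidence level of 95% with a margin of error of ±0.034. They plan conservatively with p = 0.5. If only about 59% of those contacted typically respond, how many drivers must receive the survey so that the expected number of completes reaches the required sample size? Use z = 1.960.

1409

Completed interviews needed: n₀ = 1.960² × 0.2500 / 0.034² ≈ 830.80 → 831.
At a 59% response rate, contacts needed = 831 / 0.59 ≈ 1408.47 → 1409.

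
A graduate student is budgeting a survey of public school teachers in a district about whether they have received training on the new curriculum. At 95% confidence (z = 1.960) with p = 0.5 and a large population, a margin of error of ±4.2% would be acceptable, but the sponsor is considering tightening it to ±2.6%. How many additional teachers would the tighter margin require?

At ±4.2%: n = 1.960² × 0.2500 / 0.042² ≈ 544.44 → 545.
At ±2.6%: n = 1.960² × 0.2500 / 0.026² ≈ 1420.71 → 1421.
Additional respondents: 1421 − 545 = 876.

876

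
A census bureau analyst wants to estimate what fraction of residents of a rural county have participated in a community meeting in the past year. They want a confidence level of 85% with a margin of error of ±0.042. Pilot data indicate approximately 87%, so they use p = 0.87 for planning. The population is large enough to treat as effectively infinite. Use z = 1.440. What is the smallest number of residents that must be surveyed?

With p = 0.87, p(1−p) = 0.1131.
n = z²·p(1−p)/E² = 1.440² × 0.1131 / 0.042² = 2.0736 × 0.1131 / 0.001764 ≈ 132.95.
Rounding up gives n = 133.

133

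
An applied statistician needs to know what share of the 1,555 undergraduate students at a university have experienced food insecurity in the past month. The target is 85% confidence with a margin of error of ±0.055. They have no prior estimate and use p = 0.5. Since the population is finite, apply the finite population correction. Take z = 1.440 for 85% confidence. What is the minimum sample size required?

155

Unadjusted: n₀ = 1.440² × 0.50 × 0.50 / 0.055² ≈ 171.37, so n₀ = 172.
Finite population correction with N = 1,555: n = n₀ / (1 + (n₀−1)/N) = 172 / (1 + 171/1555) = 172 / 1.1100 ≈ 154.96.
Rounding up, n = 155.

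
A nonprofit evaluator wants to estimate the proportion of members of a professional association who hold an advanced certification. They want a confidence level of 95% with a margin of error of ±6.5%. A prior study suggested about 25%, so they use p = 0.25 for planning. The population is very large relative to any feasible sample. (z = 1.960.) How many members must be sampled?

171

With p = 0.25, p(1−p) = 0.1875.
n = z²·p(1−p)/E² = 1.960² × 0.1875 / 0.065² = 3.8416 × 0.1875 / 0.004225 ≈ 170.49.
Rounding up gives n = 171.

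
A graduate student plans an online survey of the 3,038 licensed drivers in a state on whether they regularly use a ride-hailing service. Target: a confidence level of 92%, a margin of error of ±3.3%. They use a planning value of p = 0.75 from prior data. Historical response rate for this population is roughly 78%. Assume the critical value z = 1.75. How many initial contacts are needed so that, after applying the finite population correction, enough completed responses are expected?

577

Completed interviews needed (unadjusted): n₀ = 1.75² × 0.1875 / 0.033² ≈ 527.29 → 528.
FPC for N = 3,038: n = 528 / (1 + 527/3038) = 528 / 1.1735 ≈ 449.95 → 450.
At a 78% response rate, contacts needed = 450 / 0.78 ≈ 576.92 → 577.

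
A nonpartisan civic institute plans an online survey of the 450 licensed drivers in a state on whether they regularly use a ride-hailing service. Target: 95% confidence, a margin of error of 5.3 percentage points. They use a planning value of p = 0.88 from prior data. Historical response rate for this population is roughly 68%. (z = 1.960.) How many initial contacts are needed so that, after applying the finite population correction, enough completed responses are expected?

Completed interviews needed (unadjusted): n₀ = 1.960² × 0.1056 / 0.053² ≈ 144.42 → 145.
FPC for N = 450: n = 145 / (1 + 144/450) = 145 / 1.3200 ≈ 109.85 → 110.
At a 68% response rate, contacts needed = 110 / 0.68 ≈ 161.76 → 162.

162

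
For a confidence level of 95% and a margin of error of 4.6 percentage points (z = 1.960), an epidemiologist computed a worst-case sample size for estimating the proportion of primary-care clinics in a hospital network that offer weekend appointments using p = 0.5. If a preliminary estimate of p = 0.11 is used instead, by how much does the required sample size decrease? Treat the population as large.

Conservative (p = 0.5): n = 1.960² × 0.25 / 0.046² ≈ 453.88 → 454.
Using p = 0.11: p(1−p) = 0.0979, so n = 1.960² × 0.0979 / 0.046² ≈ 177.74 → 178.
Reduction: 454 − 178 = 276.

276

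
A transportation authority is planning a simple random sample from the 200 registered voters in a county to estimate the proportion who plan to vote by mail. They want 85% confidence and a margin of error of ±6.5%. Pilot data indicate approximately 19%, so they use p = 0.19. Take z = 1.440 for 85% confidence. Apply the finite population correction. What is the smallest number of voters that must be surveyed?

Unadjusted: n₀ = 1.440² × 0.19 × 0.81 / 0.065² ≈ 75.53, so n₀ = 76.
Finite population correction with N = 200: n = n₀ / (1 + (n₀−1)/N) = 76 / (1 + 75/200) = 76 / 1.3750 ≈ 55.27.
Rounding up, n = 56.

56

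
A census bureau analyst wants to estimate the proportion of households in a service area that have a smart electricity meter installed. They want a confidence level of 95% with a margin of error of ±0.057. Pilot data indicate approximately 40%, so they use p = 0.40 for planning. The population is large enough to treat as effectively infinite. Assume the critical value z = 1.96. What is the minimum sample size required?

With p = 0.40, p(1−p) = 0.2400.
n = z²·p(1−p)/E² = 1.96² × 0.2400 / 0.057² = 3.8416 × 0.2400 / 0.003249 ≈ 283.77.
Rounding up gives n = 284.

284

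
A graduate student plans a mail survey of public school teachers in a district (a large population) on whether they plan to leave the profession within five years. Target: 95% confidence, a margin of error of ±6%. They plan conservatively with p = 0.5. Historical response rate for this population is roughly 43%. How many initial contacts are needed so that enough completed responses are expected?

For 95% confidence, z = 1.960.
Completed interviews needed: n₀ = 1.960² × 0.2500 / 0.060² ≈ 266.78 → 267.
At a 43% response rate, contacts needed = 267 / 0.43 ≈ 620.93 → 621.

621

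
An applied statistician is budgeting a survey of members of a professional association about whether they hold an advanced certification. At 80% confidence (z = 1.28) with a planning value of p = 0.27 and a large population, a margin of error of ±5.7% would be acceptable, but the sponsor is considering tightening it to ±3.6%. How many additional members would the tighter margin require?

At ±5.7%: n = 1.28² × 0.1971 / 0.057² ≈ 99.39 → 100.
At ±3.6%: n = 1.28² × 0.1971 / 0.036² ≈ 249.17 → 250.
Additional respondents: 250 − 100 = 150.

150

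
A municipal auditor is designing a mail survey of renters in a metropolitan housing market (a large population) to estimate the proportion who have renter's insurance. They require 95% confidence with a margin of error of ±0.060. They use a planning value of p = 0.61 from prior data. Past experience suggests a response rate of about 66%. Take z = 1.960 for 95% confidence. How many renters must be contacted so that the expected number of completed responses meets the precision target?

385

Completed interviews needed: n₀ = 1.960² × 0.2379 / 0.060² ≈ 253.87 → 254.
At a 66% response rate, contacts needed = 254 / 0.66 ≈ 384.85 → 385.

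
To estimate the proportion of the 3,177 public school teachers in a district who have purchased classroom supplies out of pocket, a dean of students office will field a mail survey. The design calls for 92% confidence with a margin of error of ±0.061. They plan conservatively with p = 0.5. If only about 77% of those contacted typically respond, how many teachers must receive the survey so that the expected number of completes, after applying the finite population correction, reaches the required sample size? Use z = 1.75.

Completed interviews needed (unadjusted): n₀ = 1.75² × 0.2500 / 0.061² ≈ 205.76 → 206.
FPC for N = 3,177: n = 206 / (1 + 205/3177) = 206 / 1.0645 ≈ 193.51 → 194.
At a 77% response rate, contacts needed = 194 / 0.77 ≈ 251.95 → 252.

252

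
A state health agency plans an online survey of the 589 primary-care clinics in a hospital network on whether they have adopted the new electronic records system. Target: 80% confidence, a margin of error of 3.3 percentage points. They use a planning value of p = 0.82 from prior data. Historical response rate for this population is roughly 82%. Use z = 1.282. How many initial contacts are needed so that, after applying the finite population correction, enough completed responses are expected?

Completed interviews needed (unadjusted): n₀ = 1.282² × 0.1476 / 0.033² ≈ 222.76 → 223.
FPC for N = 589: n = 223 / (1 + 222/589) = 223 / 1.3769 ≈ 161.96 → 162.
At an 82% response rate, contacts needed = 162 / 0.82 ≈ 197.56 → 198.

198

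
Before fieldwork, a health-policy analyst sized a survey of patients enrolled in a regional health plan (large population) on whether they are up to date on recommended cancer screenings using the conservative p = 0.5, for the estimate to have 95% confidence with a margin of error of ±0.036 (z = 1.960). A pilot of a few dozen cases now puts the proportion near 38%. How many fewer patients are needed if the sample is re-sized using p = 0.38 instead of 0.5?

43

Conservative (p = 0.5): n = 1.960² × 0.25 / 0.036² ≈ 741.05 → 742.
Using p = 0.38: p(1−p) = 0.2356, so n = 1.960² × 0.2356 / 0.036² ≈ 698.36 → 699.
Reduction: 742 − 699 = 43.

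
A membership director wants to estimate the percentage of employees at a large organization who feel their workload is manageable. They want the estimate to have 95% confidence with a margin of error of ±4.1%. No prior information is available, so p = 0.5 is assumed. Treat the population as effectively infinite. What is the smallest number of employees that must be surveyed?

572

For 95% confidence, z = 1.960.
With p = 0.5, p(1−p) = 0.25.
n = z²·p(1−p)/E² = 1.960² × 0.2500 / 0.041² = 3.8416 × 0.2500 / 0.001681 ≈ 571.33.
Rounding up gives n = 572.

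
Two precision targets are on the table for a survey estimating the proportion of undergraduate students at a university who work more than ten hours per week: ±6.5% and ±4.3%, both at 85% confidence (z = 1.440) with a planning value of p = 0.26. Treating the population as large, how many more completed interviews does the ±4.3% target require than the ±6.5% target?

At ±6.5%: n = 1.440² × 0.1924 / 0.065² ≈ 94.43 → 95.
At ±4.3%: n = 1.440² × 0.1924 / 0.043² ≈ 215.77 → 216.
Additional respondents: 216 − 95 = 121.

121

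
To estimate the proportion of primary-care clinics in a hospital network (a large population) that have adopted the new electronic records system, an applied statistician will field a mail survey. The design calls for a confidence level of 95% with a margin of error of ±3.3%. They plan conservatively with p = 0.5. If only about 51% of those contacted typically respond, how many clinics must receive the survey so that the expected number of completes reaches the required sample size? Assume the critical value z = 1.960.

1730

Completed interviews needed: n₀ = 1.960² × 0.2500 / 0.033² ≈ 881.91 → 882.
At a 51% response rate, contacts needed = 882 / 0.51 ≈ 1729.41 → 1730.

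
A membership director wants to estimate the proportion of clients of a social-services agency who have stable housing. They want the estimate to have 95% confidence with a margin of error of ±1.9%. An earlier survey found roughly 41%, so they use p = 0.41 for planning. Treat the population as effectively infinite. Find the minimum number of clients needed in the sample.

For 95% confidence, z = 1.960.
With p = 0.41, p(1−p) = 0.2419.
n = z²·p(1−p)/E² = 1.960² × 0.2419 / 0.019² = 3.8416 × 0.2419 / 0.000361 ≈ 2574.19.
Rounding up gives n = 2575.

2575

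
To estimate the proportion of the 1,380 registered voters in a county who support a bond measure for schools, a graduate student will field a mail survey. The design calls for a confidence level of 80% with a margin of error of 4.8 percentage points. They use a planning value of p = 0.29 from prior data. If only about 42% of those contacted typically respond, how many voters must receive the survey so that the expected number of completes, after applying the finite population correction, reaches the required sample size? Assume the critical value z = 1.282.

Completed interviews needed (unadjusted): n₀ = 1.282² × 0.2059 / 0.048² ≈ 146.88 → 147.
FPC for N = 1,380: n = 147 / (1 + 146/1380) = 147 / 1.1058 ≈ 132.94 → 133.
At a 42% response rate, contacts needed = 133 / 0.42 ≈ 316.67 → 317.

317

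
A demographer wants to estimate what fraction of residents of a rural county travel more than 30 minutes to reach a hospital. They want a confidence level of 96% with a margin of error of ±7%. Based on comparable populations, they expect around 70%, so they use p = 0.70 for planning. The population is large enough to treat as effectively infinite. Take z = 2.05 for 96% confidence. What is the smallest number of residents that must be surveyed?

With p = 0.70, p(1−p) = 0.2100.
n = z²·p(1−p)/E² = 2.05² × 0.2100 / 0.070² = 4.2025 × 0.2100 / 0.004900 ≈ 180.11.
Rounding up gives n = 181.

181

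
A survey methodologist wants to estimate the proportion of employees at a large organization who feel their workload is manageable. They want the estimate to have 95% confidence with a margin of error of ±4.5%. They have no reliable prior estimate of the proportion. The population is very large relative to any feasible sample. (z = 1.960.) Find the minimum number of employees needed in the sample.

475

With no prior estimate, use p = 0.5, giving p(1−p) = 0.25.
n = z²·p(1−p)/E² = 1.960² × 0.2500 / 0.045² = 3.8416 × 0.2500 / 0.002025 ≈ 474.27.
Rounding up gives n = 475.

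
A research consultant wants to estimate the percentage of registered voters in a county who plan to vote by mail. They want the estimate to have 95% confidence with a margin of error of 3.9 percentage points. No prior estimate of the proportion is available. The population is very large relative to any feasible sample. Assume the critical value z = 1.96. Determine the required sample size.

With no prior estimate, use p = 0.5, giving p(1−p) = 0.25.
n = z²·p(1−p)/E² = 1.96² × 0.2500 / 0.039² = 3.8416 × 0.2500 / 0.001521 ≈ 631.43.
Rounding up gives n = 632.

632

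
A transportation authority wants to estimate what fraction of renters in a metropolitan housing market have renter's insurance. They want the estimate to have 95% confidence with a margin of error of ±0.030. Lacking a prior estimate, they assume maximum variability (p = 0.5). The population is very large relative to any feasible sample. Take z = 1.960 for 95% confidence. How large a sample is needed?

1068

With p = 0.5, p(1−p) = 0.25.
n = z²·p(1−p)/E² = 1.960² × 0.2500 / 0.030² = 3.8416 × 0.2500 / 0.000900 ≈ 1067.11.
Rounding up gives n = 1068.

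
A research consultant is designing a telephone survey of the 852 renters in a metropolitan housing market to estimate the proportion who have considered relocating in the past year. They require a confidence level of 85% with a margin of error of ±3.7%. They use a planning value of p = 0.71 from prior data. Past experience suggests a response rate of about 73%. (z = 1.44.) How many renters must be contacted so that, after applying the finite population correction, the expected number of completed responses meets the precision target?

314

Completed interviews needed (unadjusted): n₀ = 1.44² × 0.2059 / 0.037² ≈ 311.87 → 312.
FPC for N = 852: n = 312 / (1 + 311/852) = 312 / 1.3650 ≈ 228.57 → 229.
At a 73% response rate, contacts needed = 229 / 0.73 ≈ 313.70 → 314.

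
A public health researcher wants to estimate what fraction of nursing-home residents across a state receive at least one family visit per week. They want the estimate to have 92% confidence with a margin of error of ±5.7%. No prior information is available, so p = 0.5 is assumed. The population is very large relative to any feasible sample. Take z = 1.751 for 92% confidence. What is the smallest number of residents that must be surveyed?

236

With p = 0.5, p(1−p) = 0.25.
n = z²·p(1−p)/E² = 1.751² × 0.2500 / 0.057² = 3.0660 × 0.2500 / 0.003249 ≈ 235.92.
Rounding up gives n = 236.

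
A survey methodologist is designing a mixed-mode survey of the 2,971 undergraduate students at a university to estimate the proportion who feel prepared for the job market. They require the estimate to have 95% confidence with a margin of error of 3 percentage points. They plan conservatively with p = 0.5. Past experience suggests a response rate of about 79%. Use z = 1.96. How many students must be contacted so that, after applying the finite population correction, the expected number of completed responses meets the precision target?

995

Completed interviews needed (unadjusted): n₀ = 1.96² × 0.2500 / 0.030² ≈ 1067.11 → 1068.
FPC for N = 2,971: n = 1068 / (1 + 1067/2971) = 1068 / 1.3591 ≈ 785.79 → 786.
At a 79% response rate, contacts needed = 786 / 0.79 ≈ 994.94 → 995.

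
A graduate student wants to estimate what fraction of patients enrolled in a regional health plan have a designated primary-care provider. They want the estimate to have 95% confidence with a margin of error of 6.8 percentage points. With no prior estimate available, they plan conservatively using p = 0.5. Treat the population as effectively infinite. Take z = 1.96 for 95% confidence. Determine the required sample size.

With p = 0.5, p(1−p) = 0.25.
n = z²·p(1−p)/E² = 1.96² × 0.2500 / 0.068² = 3.8416 × 0.2500 / 0.004624 ≈ 207.70.
Rounding up gives n = 208.

208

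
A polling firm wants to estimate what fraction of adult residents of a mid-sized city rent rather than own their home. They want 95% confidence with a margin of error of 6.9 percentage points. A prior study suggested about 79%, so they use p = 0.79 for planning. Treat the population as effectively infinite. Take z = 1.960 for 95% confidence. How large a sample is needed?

134

With p = 0.79, p(1−p) = 0.1659.
n = z²·p(1−p)/E² = 1.960² × 0.1659 / 0.069² = 3.8416 × 0.1659 / 0.004761 ≈ 133.86.
Rounding up gives n = 134.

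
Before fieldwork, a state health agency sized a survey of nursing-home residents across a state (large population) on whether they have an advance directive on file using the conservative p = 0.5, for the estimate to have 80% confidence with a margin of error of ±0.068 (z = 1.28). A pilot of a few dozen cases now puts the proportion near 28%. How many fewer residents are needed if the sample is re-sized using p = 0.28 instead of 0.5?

Conservative (p = 0.5): n = 1.28² × 0.25 / 0.068² ≈ 88.58 → 89.
Using p = 0.28: p(1−p) = 0.2016, so n = 1.28² × 0.2016 / 0.068² ≈ 71.43 → 72.
Reduction: 89 − 72 = 17.

17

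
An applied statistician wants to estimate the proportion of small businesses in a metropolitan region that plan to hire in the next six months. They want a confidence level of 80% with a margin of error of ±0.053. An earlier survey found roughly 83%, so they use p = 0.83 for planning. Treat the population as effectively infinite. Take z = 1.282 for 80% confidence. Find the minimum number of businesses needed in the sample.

83

With p = 0.83, p(1−p) = 0.1411.
n = z²·p(1−p)/E² = 1.282² × 0.1411 / 0.053² = 1.6435 × 0.1411 / 0.002809 ≈ 82.56.
Rounding up gives n = 83.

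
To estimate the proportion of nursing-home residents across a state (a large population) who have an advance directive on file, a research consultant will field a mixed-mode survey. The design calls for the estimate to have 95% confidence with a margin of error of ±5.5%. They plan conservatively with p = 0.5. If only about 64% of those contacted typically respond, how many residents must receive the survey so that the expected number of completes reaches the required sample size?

497

For 95% confidence, z = 1.96.
Completed interviews needed: n₀ = 1.96² × 0.2500 / 0.055² ≈ 317.49 → 318.
At a 64% response rate, contacts needed = 318 / 0.64 ≈ 496.88 → 497.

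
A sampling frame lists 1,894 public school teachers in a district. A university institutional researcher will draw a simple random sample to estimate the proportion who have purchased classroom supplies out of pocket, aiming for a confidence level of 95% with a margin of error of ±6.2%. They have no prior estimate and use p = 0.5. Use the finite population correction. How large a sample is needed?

221

For 95% confidence, z = 1.960.
Unadjusted: n₀ = 1.960² × 0.50 × 0.50 / 0.062² ≈ 249.84, so n₀ = 250.
Finite population correction with N = 1,894: n = n₀ / (1 + (n₀−1)/N) = 250 / (1 + 249/1894) = 250 / 1.1315 ≈ 220.95.
Rounding up, n = 221.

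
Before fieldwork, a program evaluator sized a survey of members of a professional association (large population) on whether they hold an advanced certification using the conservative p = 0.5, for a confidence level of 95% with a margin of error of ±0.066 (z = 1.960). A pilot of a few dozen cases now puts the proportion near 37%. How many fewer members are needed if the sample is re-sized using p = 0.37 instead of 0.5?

Conservative (p = 0.5): n = 1.960² × 0.25 / 0.066² ≈ 220.48 → 221.
Using p = 0.37: p(1−p) = 0.2331, so n = 1.960² × 0.2331 / 0.066² ≈ 205.57 → 206.
Reduction: 221 − 206 = 15.

15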